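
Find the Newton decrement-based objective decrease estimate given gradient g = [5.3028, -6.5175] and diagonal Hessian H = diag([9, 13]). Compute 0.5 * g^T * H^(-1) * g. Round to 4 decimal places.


Step 1: H is diagonal, so H^(-1) * g = [0.5892, -0.5013].
Step 2: g^T H^(-1) g = sum_i g_i^2 / H_ii
  = (5.3028)^2/9 + (-6.5175)^2/13
  = 3.1244 + 3.2675 = 6.3919
Step 3: Objective decrease = 0.5 * g^T H^(-1) g = 3.196


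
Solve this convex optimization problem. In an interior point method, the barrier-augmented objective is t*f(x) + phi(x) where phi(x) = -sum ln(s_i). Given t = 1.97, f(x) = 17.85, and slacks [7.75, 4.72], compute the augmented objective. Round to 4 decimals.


Step 1: Compute log-barrier.
ln values: [2.0477, 1.5518]
phi = -(2.0477 + 1.5518) = -3.5995
Step 2: Compute augmented objective.
t*f(x) = 1.97*17.85 = 35.1645
Total = 35.1645 - 3.5995 = 31.565


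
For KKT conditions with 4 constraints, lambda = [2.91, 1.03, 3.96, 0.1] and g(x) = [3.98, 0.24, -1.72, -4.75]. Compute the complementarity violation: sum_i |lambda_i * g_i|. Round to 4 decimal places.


KKT complementary slackness check:
lambda_1 * g_1 = 2.91 * 3.98 = 11.5818
lambda_2 * g_2 = 1.03 * 0.24 = 0.2472
lambda_3 * g_3 = 3.96 * -1.72 = -6.8112
lambda_4 * g_4 = 0.1 * -4.75 = -0.475
Total violation = 11.5818 + 0.2472 + 6.8112 + 0.475 = 19.1152


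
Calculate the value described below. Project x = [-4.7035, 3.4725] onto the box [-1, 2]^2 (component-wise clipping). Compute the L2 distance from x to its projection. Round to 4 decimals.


Project each component onto [-1, 2].
clip(-4.7035) = -1.0, clip(3.4725) = 2.0
Projection = [-1.0, 2.0]
Squared diffs: [13.7159, 2.1683]
Distance = sqrt(15.8842) = 3.9855


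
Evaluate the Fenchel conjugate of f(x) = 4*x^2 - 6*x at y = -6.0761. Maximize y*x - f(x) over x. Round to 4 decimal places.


f*(y) = sup_x {y*x - a*x^2 - b*x} = sup_x {(y-b)*x - a*x^2}
FOC: (y - b) - 2a*x = 0 => x* = (y - b)/(2a)
x* = (-6.0761 + 6)/(2*4) = -0.0095
f*(-6.0761) = (y-b)^2/(4a) = (-6.0761 + 6)^2/(4*4)
= 0.0058/16 = 0.0004


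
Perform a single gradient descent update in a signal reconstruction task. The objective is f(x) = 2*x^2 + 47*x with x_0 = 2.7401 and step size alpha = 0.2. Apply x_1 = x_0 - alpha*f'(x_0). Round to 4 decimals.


We compute the gradient at x_0 and apply the update.
f'(x) = 4*x + 47
f'(2.7401) = 4*2.7401 + 47 = 57.9604
x_1 = 2.7401 - 0.2*57.9604 = -8.852


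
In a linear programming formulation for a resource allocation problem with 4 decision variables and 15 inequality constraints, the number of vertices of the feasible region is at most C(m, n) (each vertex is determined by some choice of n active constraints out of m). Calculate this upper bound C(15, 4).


Each vertex corresponds to some choice of n active constraints out of m, so the number of vertices is at most C(m, n) = m! / (n!(m-n)!).
m = 15, n = 4
Numerator: 15 * 14 * 13 * 12
Denominator: 4! = 24
C(15, 4) = 1365


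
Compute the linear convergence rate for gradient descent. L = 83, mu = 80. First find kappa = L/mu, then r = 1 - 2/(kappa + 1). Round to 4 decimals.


Step 1: Compute the condition number.
kappa = L/mu = 83/80 = 1.0375
Step 2: Compute the convergence rate.
r = 1 - 2/(kappa + 1) = 1 - 2*mu/(L + mu) = (L - mu)/(L + mu) = 3/163 = 0.0184


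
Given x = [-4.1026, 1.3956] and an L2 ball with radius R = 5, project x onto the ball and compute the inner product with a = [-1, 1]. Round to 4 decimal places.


Step 1: Compute ||x|| (intermediates to 6 decimals).
||x|| = sqrt((-4.1026)^2 + 1.3956^2) = 4.333477
Step 2: Project.
Since ||x|| <= R, proj = x (no scaling needed).
proj(x) = [-4.1026, 1.3956]
Step 3: Dot product.
a^T * proj(x) = -1*(-4.1026) + 1*1.3956 = 5.4982


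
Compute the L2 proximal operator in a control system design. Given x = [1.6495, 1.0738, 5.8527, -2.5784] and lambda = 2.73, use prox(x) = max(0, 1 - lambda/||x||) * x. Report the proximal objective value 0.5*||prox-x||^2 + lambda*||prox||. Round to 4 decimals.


Step 1: Compute ||x||.
||x|| = 6.6915
Step 2: Compute scaling factor.
scale = max(0, 1 - 2.73/6.6915) = 0.592
Step 3: prox(x) = [0.9765, 0.6357, 3.4649, -1.5265]
||prox(x)|| = 3.9615
Step 4: Proximal objective.
0.5*||prox-x||^2 = 3.7265
lambda*||prox|| = 10.8149
Total = 14.5413


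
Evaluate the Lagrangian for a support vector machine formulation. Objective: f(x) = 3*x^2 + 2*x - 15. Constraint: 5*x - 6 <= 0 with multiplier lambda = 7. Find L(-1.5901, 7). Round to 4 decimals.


Step 1: Evaluate f(x).
f(-1.5901) = 3*(-1.5901)^2 + 2*(-1.5901) - 15 = -10.5949
Step 2: Evaluate g(x).
g(-1.5901) = 5*-1.5901 - 6 = -13.9505
Step 3: Compute Lagrangian.
L = -10.5949 + 7*-13.9505 = -108.2484


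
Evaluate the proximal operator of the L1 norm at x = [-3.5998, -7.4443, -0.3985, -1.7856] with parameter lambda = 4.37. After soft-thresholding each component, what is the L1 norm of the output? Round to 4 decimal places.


Soft-thresholding with lambda = 4.37:
prox(-3.5998) = sign(-3.5998)*max(|-3.5998| - 4.37, 0) = 0.0
prox(-7.4443) = sign(-7.4443)*max(|-7.4443| - 4.37, 0) = -3.0743
prox(-0.3985) = sign(-0.3985)*max(|-0.3985| - 4.37, 0) = 0.0
prox(-1.7856) = sign(-1.7856)*max(|-1.7856| - 4.37, 0) = 0.0
prox(x) = [0.0, -3.0743, 0.0, 0.0]
||prox(x)||_1 = 0.0 + 3.0743 + 0.0 + 0.0 = 3.0743


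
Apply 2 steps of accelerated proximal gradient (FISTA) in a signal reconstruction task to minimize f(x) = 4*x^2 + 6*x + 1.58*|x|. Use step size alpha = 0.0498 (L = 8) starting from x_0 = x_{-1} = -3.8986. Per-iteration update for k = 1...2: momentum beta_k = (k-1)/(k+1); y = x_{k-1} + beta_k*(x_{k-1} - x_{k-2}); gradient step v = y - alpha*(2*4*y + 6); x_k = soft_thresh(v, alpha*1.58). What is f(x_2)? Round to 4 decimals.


FISTA on f(x) = 4*x^2 + 6*x + 1.58*|x|
L = 8, alpha = 0.0498
Iteration 1: beta = 0.0, y = -3.8986 + 0.0*(-3.8986 + 3.8986) = -3.8986
  grad(y) = -25.1888, v = y - alpha*grad = -2.6442
  prox(v) = soft_thresh(-2.6442, 0.0787) = -2.5655
Iteration 2: beta = 0.3333, y = -2.5655 + 0.3333*(-2.5655 + 3.8986) = -2.1212
  grad(y) = -10.9692, v = y - alpha*grad = -1.5749
  prox(v) = soft_thresh(-1.5749, 0.0787) = -1.4962
f(x_2) = 4*(-1.4962)^2 + 6*(-1.4962) + 1.58*|-1.4962| = 2.3413


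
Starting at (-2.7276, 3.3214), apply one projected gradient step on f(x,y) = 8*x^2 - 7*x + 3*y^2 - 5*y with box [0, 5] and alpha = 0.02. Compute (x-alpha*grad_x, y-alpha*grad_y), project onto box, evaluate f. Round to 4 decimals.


Step 1: Compute gradient at (-2.7276, 3.3214).
grad_x = 2*8*-2.7276 - 7 = -50.6416
grad_y = 2*3*3.3214 - 5 = 14.9284
Step 2: Gradient step.
x_raw = -2.7276 - 0.02*-50.6416 = -1.7148
y_raw = 3.3214 - 0.02*14.9284 = 3.0228
Step 3: Project onto [0, 5].
x_proj = clip(-1.7148) = 0.0
y_proj = clip(3.0228) = 3.0228
Step 4: Evaluate f.
f(0.0, 3.0228) = 12.2984


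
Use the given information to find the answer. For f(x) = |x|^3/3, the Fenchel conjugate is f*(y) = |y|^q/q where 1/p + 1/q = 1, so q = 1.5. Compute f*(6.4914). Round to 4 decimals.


The conjugate exponent q satisfies 1/p + 1/q = 1.
p = 3, so q = 3/(3 - 1) = 1.5
|y|^q = 6.4914^1.5 = 16.5389
f*(6.4914) = 16.5389 / 1.5 = 11.026


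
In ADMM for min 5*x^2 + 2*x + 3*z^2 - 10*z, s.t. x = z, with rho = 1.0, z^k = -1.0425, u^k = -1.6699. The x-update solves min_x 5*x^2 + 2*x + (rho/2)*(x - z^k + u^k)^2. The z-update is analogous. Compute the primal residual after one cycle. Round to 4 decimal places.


ADMM iteration with rho = 1.0, z^k = -1.0425, u^k = -1.6699
Step 1: x-update.
Minimize 5*x^2 + 2*x + (1.0/2)*(x + 1.0425 - 1.6699)^2
FOC: (2*5 + 1.0)*x = -2 + 1.0*(-1.0425 + 1.6699)
x^{k+1} = -0.1248
Step 2: z-update.
Minimize 3*z^2 - 10*z + (1.0/2)*(-0.1248 - z - 1.6699)^2
FOC: (2*3 + 1.0)*z = 10 + 1.0*(-0.1248 - 1.6699)
z^{k+1} = 1.1722
Step 3: u-update.
u^{k+1} = -1.6699 - 0.1248 - 1.1722 = -2.9669
Step 4: Primal residual = |-0.1248 - 1.1722| = 1.297


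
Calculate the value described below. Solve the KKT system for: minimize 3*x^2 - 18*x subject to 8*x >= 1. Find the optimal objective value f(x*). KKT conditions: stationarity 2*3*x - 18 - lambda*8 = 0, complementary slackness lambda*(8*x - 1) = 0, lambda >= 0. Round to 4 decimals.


Step 1: Try lambda = 0 (constraint inactive).
Stationarity: 2*3*x - 18 = 0
x* = 18/(2*3) = 3.0
Check constraint: 8*3.0 = 24.0 >= 1 -- satisfied.
Step 2: Compute optimal value.
f(x*) = 3*3.0^2 - 18*3.0 = -27.0


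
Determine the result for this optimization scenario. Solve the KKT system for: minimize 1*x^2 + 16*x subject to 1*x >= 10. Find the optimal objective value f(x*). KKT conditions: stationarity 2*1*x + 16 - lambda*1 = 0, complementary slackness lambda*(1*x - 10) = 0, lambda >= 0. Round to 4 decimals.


Step 1: Try lambda = 0 (constraint inactive).
x_unc = -16/(2*1) = -8.0
Check: 1*-8.0 = -8.0 < 10 -- violated!
Step 2: Constraint must be active: 1*x = 10
x* = 10/1 = 10.0
lambda = (2*1*10.0 + 16)/1 = 36.0
Step 3: Compute optimal value.
f(x*) = 1*10.0^2 + 16*10.0 = 260.0


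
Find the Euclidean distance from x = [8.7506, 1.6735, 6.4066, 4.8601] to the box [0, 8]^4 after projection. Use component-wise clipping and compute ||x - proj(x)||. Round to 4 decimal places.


Project each component onto [0, 8].
clip(8.7506) = 8.0, clip(1.6735) = 1.6735, clip(6.4066) = 6.4066, clip(4.8601) = 4.8601
Projection = [8.0, 1.6735, 6.4066, 4.8601]
Squared diffs: [0.5634, 0.0, 0.0, 0.0]
Distance = sqrt(0.5634) = 0.7506


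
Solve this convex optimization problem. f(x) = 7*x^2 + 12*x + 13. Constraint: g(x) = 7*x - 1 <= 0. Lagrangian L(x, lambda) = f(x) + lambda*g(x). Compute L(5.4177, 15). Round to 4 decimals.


Step 1: Evaluate f(x).
f(5.4177) = 7*5.4177^2 + 12*5.4177 + 13 = 283.4727
Step 2: Evaluate g(x).
g(5.4177) = 7*5.4177 - 1 = 36.9239
Step 3: Compute Lagrangian.
L = 283.4727 + 15*36.9239 = 837.3312


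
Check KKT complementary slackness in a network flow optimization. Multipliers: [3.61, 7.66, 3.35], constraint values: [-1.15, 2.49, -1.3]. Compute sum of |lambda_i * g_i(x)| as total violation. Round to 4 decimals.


KKT complementary slackness check:
lambda_1 * g_1 = 3.61 * -1.15 = -4.1515
lambda_2 * g_2 = 7.66 * 2.49 = 19.0734
lambda_3 * g_3 = 3.35 * -1.3 = -4.355
Total violation = 4.1515 + 19.0734 + 4.355 = 27.5799


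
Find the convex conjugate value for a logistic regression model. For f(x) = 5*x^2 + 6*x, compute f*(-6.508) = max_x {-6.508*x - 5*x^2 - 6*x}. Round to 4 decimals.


f*(y) = sup_x {y*x - a*x^2 - b*x} = sup_x {(y-b)*x - a*x^2}
FOC: (y - b) - 2a*x = 0 => x* = (y - b)/(2a)
x* = (-6.508 - 6)/(2*5) = -1.2508
f*(-6.508) = (y-b)^2/(4a) = (-6.508 - 6)^2/(4*5)
= 156.4501/20 = 7.8225


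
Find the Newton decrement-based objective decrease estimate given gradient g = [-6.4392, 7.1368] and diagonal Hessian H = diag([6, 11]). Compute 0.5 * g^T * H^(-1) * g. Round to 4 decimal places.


Step 1: H is diagonal, so H^(-1) * g = [-1.0732, 0.6488].
Step 2: g^T H^(-1) g = sum_i g_i^2 / H_ii
  = (-6.4392)^2/6 + (7.1368)^2/11
  = 6.9105 + 4.6304 = 11.5409
Step 3: Objective decrease = 0.5 * g^T H^(-1) g = 5.7705


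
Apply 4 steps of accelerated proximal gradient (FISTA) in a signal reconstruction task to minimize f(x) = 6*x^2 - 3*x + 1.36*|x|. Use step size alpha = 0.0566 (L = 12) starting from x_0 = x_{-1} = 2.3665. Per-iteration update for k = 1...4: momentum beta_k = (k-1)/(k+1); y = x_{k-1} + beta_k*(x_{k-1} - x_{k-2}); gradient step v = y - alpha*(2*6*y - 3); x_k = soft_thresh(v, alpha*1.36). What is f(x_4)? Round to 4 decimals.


FISTA on f(x) = 6*x^2 - 3*x + 1.36*|x|
L = 12, alpha = 0.0566
Iteration 1: beta = 0.0, y = 2.3665 + 0.0*(2.3665 - 2.3665) = 2.3665
  grad(y) = 25.398, v = y - alpha*grad = 0.929
  prox(v) = soft_thresh(0.929, 0.077) = 0.852
Iteration 2: beta = 0.3333, y = 0.852 + 0.3333*(0.852 - 2.3665) = 0.3472
  grad(y) = 1.166, v = y - alpha*grad = 0.2812
  prox(v) = soft_thresh(0.2812, 0.077) = 0.2042
Iteration 3: beta = 0.5, y = 0.2042 + 0.5*(0.2042 - 0.852) = -0.1197
  grad(y) = -4.4365, v = y - alpha*grad = 0.1314
  prox(v) = soft_thresh(0.1314, 0.077) = 0.0544
Iteration 4: beta = 0.6, y = 0.0544 + 0.6*(0.0544 - 0.2042) = -0.0354
  grad(y) = -3.4253, v = y - alpha*grad = 0.1584
  prox(v) = soft_thresh(0.1584, 0.077) = 0.0815
f(x_4) = 6*0.0815^2 - 3*0.0815 + 1.36*|0.0815| = -0.0938


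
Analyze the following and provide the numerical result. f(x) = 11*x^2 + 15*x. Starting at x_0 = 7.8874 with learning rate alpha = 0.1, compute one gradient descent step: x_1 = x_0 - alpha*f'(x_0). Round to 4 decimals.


We compute the gradient at x_0 and apply the update.
f'(x) = 22*x + 15
f'(7.8874) = 22*7.8874 + 15 = 188.5228
x_1 = 7.8874 - 0.1*188.5228 = -10.9649


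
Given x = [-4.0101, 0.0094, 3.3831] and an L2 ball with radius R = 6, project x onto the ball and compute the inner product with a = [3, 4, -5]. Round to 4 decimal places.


Step 1: Compute ||x|| (intermediates to 6 decimals).
||x|| = sqrt((-4.0101)^2 + 0.0094^2 + 3.3831^2) = 5.246557
Step 2: Project.
Since ||x|| <= R, proj = x (no scaling needed).
proj(x) = [-4.0101, 0.0094, 3.3831]
Step 3: Dot product.
a^T * proj(x) = 3*(-4.0101) + 4*0.0094 - 5*3.3831 = -28.9082


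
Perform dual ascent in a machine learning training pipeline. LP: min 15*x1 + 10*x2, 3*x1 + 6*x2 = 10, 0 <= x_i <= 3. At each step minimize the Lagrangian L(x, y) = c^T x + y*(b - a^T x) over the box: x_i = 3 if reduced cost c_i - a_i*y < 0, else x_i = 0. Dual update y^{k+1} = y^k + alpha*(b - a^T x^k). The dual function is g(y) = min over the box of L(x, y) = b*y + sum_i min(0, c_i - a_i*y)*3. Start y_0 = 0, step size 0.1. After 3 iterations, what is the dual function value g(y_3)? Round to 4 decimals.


Dual ascent for LP: min 15*x1 + 10*x2, 3*x1 + 6*x2 = 10, 0 <= x_i <= 3
Step 1: y^k = 0.0, reduced costs: (15.0, 10.0)
  x^k = (0.0, 0.0), subgradient = b - a^T x = 10.0
  y^{k+1} = 0.0 + 0.1*10.0 = 1.0
Step 2: y^k = 1.0, reduced costs: (12.0, 4.0)
  x^k = (0.0, 0.0), subgradient = b - a^T x = 10.0
  y^{k+1} = 1.0 + 0.1*10.0 = 2.0
Step 3: y^k = 2.0, reduced costs: (9.0, -2.0)
  x^k = (0.0, 3.0), subgradient = b - a^T x = -8.0
  y^{k+1} = 2.0 + 0.1*-8.0 = 1.2
Dual objective at y_3 = 1.2: reduced costs (11.4, 2.8), box minimizer x = (0.0, 0.0)
g(y_3) = b*y + (c1 - a1*y)*x1 + (c2 - a2*y)*x2 = 10*1.2 + 11.4*0.0 + 2.8*0.0 = 12.0 + 0.0 + 0.0 = 12.0


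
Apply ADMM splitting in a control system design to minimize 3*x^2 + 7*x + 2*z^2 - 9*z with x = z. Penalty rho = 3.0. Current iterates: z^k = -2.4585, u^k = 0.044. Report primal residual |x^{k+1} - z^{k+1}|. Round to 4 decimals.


ADMM iteration with rho = 3.0, z^k = -2.4585, u^k = 0.044
Step 1: x-update.
Minimize 3*x^2 + 7*x + (3.0/2)*(x + 2.4585 + 0.044)^2
FOC: (2*3 + 3.0)*x = -7 + 3.0*(-2.4585 - 0.044)
x^{k+1} = -1.6119
Step 2: z-update.
Minimize 2*z^2 - 9*z + (3.0/2)*(-1.6119 - z + 0.044)^2
FOC: (2*2 + 3.0)*z = 9 + 3.0*(-1.6119 + 0.044)
z^{k+1} = 0.6137
Step 3: u-update.
u^{k+1} = 0.044 - 1.6119 - 0.6137 = -2.1817
Step 4: Primal residual = |-1.6119 - 0.6137| = 2.2257


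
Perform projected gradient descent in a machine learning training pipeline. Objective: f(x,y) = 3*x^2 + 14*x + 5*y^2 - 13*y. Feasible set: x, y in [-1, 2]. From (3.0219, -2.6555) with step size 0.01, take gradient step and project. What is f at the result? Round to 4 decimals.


Step 1: Compute gradient at (3.0219, -2.6555).
grad_x = 2*3*3.0219 + 14 = 32.1314
grad_y = 2*5*-2.6555 - 13 = -39.555
Step 2: Gradient step.
x_raw = 3.0219 - 0.01*32.1314 = 2.7006
y_raw = -2.6555 - 0.01*-39.555 = -2.26
Step 3: Project onto [-1, 2].
x_proj = clip(2.7006) = 2.0
y_proj = clip(-2.26) = -1.0
Step 4: Evaluate f.
f(2.0, -1.0) = 58.0


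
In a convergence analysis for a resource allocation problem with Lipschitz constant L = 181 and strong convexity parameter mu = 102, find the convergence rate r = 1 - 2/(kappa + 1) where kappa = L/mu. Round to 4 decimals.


Step 1: Compute the condition number.
kappa = L/mu = 181/102 = 1.7745
Step 2: Compute the convergence rate.
r = 1 - 2/(kappa + 1) = 1 - 2*mu/(L + mu) = (L - mu)/(L + mu) = 79/283 = 0.2792


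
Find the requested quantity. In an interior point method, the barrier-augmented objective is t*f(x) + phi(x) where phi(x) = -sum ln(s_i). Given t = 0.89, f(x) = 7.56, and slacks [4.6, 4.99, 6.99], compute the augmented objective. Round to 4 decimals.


Step 1: Compute log-barrier.
ln values: [1.5261, 1.6074, 1.9445]
phi = -(1.5261 + 1.6074 + 1.9445) = -5.078
Step 2: Compute augmented objective.
t*f(x) = 0.89*7.56 = 6.7284
Total = 6.7284 - 5.078 = 1.6504


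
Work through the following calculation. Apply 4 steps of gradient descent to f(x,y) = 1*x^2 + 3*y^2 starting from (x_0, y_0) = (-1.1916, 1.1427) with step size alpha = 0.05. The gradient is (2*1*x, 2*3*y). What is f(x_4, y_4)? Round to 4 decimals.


Gradient descent on f(x,y) = 1*x^2 + 3*y^2.
Starting point: (-1.1916, 1.1427), alpha = 0.05
Step 1: grad_x = 2*1*-1.1916 = -2.3832, grad_y = 2*3*1.1427 = 6.8562
  x_1 = -1.1916 - 0.05*-2.3832 = -1.0724
  y_1 = 1.1427 - 0.05*6.8562 = 0.7999
Step 2: grad_x = 2*1*-1.0724 = -2.1449, grad_y = 2*3*0.7999 = 4.7993
  x_2 = -1.0724 - 0.05*-2.1449 = -0.9652
  y_2 = 0.7999 - 0.05*4.7993 = 0.5599
Step 3: grad_x = 2*1*-0.9652 = -1.9304, grad_y = 2*3*0.5599 = 3.3595
  x_3 = -0.9652 - 0.05*-1.9304 = -0.8687
  y_3 = 0.5599 - 0.05*3.3595 = 0.3919
Step 4: grad_x = 2*1*-0.8687 = -1.7374, grad_y = 2*3*0.3919 = 2.3517
  x_4 = -0.8687 - 0.05*-1.7374 = -0.7818
  y_4 = 0.3919 - 0.05*2.3517 = 0.2744
f(-0.7818, 0.2744) = 1*(-0.7818)^2 + 3*0.2744^2 = 0.837


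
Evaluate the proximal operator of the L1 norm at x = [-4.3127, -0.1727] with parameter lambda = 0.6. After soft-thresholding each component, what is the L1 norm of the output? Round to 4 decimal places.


Soft-thresholding with lambda = 0.6:
prox(-4.3127) = sign(-4.3127)*max(|-4.3127| - 0.6, 0) = -3.7127
prox(-0.1727) = sign(-0.1727)*max(|-0.1727| - 0.6, 0) = 0.0
prox(x) = [-3.7127, 0.0]
||prox(x)||_1 = 3.7127 + 0.0 = 3.7127


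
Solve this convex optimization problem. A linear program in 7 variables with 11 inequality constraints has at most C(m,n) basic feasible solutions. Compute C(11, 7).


Each vertex corresponds to some choice of n active constraints out of m, so the number of vertices is at most C(m, n) = m! / (n!(m-n)!).
m = 11, n = 7
Numerator: 11 * 10 * 9 * 8 * 7 * 6 * 5
Denominator: 7! = 5040
C(11, 7) = 330


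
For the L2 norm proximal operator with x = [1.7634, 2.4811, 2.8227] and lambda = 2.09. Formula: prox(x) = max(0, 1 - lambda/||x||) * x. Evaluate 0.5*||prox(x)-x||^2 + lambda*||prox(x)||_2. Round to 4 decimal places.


Step 1: Compute ||x||.
||x|| = 4.1513
Step 2: Compute scaling factor.
scale = max(0, 1 - 2.09/4.1513) = 0.4965
Step 3: prox(x) = [0.8756, 1.232, 1.4016]
||prox(x)|| = 2.0613
Step 4: Proximal objective.
0.5*||prox-x||^2 = 2.1841
lambda*||prox|| = 4.3081
Total = 6.4921


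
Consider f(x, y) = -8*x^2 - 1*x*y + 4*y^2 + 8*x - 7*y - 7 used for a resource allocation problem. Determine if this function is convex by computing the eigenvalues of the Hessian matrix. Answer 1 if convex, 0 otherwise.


The Hessian of f(x,y) = -8*x^2 - 1*x*y + 4*y^2 + 8*x - 7*y - 7 is:
H = [[-16, -1], [-1, 8]]
Trace = -16 + 8 = -8
Determinant = -16*8 - (-1)^2 = -129
Discriminant = (-8)^2 - 4*-129 = 580.0
Eigenvalues: lambda_1 = -16.0416, lambda_2 = 8.0416
The function is not convex.

0


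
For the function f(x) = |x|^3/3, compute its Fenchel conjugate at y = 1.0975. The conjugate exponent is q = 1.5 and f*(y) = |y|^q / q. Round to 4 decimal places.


The conjugate exponent q satisfies 1/p + 1/q = 1.
p = 3, so q = 3/(3 - 1) = 1.5
|y|^q = 1.0975^1.5 = 1.1498
f*(1.0975) = 1.1498 / 1.5 = 0.7665


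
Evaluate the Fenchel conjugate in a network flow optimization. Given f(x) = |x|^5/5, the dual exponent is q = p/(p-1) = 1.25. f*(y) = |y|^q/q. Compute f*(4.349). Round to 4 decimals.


The conjugate exponent q satisfies 1/p + 1/q = 1.
p = 5, so q = 5/(5 - 1) = 1.25
|y|^q = 4.349^1.25 = 6.2804
f*(4.349) = 6.2804 / 1.25 = 5.0243


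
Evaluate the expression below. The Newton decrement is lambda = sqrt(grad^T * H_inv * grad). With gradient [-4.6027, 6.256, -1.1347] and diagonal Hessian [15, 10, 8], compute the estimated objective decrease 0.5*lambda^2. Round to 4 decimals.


Step 1: H is diagonal, so H^(-1) * g = [-0.3068, 0.6256, -0.1418].
Step 2: g^T H^(-1) g = sum_i g_i^2 / H_ii
  = (-4.6027)^2/15 + (6.256)^2/10 + (-1.1347)^2/8
  = 1.4123 + 3.9138 + 0.1609 = 5.487
Step 3: Objective decrease = 0.5 * g^T H^(-1) g = 2.7435


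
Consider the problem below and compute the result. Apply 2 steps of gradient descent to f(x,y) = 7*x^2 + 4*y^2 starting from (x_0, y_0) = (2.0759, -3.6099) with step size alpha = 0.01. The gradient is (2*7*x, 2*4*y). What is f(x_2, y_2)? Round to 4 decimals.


Gradient descent on f(x,y) = 7*x^2 + 4*y^2.
Starting point: (2.0759, -3.6099), alpha = 0.01
Step 1: grad_x = 2*7*2.0759 = 29.0626, grad_y = 2*4*-3.6099 = -28.8792
  x_1 = 2.0759 - 0.01*29.0626 = 1.7853
  y_1 = -3.6099 - 0.01*-28.8792 = -3.3211
Step 2: grad_x = 2*7*1.7853 = 24.9938, grad_y = 2*4*-3.3211 = -26.5689
  x_2 = 1.7853 - 0.01*24.9938 = 1.5353
  y_2 = -3.3211 - 0.01*-26.5689 = -3.0554
f(1.5353, -3.0554) = 7*1.5353^2 + 4*(-3.0554)^2 = 53.8431


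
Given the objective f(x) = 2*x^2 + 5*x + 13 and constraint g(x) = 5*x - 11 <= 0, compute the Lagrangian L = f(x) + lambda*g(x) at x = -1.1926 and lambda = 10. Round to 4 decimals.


Step 1: Evaluate f(x).
f(-1.1926) = 2*(-1.1926)^2 + 5*(-1.1926) + 13 = 9.8816
Step 2: Evaluate g(x).
g(-1.1926) = 5*-1.1926 - 11 = -16.963
Step 3: Compute Lagrangian.
L = 9.8816 + 10*-16.963 = -159.7484


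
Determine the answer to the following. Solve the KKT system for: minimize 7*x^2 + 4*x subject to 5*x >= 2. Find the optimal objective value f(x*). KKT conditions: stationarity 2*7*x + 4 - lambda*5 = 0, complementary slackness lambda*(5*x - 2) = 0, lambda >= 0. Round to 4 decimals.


Step 1: Try lambda = 0 (constraint inactive).
x_unc = -4/(2*7) = -0.2857
Check: 5*-0.2857 = -1.4285 < 2 -- violated!
Step 2: Constraint must be active: 5*x = 2
x* = 2/5 = 0.4
lambda = (2*7*0.4 + 4)/5 = 1.92
Step 3: Compute optimal value.
f(x*) = 7*0.4^2 + 4*0.4 = 2.72


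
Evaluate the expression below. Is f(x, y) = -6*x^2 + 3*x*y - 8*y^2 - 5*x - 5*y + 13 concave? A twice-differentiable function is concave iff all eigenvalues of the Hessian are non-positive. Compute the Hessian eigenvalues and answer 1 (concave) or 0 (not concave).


The Hessian of f(x,y) = -6*x^2 + 3*x*y - 8*y^2 - 5*x - 5*y + 13 is:
H = [[-12, 3], [3, -16]]
Trace = -12 - 16 = -28
Determinant = -12*-16 - (3)^2 = 183
Discriminant = (-28)^2 - 4*183 = 52.0
Eigenvalues: lambda_1 = -17.6056, lambda_2 = -10.3944
The function is concave.

1


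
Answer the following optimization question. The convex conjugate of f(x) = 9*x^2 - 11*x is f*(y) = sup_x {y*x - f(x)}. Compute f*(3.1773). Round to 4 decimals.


f*(y) = sup_x {y*x - a*x^2 - b*x} = sup_x {(y-b)*x - a*x^2}
FOC: (y - b) - 2a*x = 0 => x* = (y - b)/(2a)
x* = (3.1773 + 11)/(2*9) = 0.7876
f*(3.1773) = (y-b)^2/(4a) = (3.1773 + 11)^2/(4*9)
= 200.9958/36 = 5.5832


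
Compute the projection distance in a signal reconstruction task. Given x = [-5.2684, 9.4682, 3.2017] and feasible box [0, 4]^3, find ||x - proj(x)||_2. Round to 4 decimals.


Project each component onto [0, 4].
clip(-5.2684) = 0.0, clip(9.4682) = 4.0, clip(3.2017) = 3.2017
Projection = [0.0, 4.0, 3.2017]
Squared diffs: [27.756, 29.9012, 0.0]
Distance = sqrt(57.6572) = 7.5932


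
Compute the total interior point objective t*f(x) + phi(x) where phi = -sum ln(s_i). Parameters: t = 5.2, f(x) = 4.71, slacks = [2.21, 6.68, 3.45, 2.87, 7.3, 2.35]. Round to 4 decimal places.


Step 1: Compute log-barrier.
ln values: [0.793, 1.8991, 1.2384, 1.0543, 1.9879, 0.8544]
phi = -(0.793 + 1.8991 + 1.2384 + 1.0543 + 1.9879 + 0.8544) = -7.8271
Step 2: Compute augmented objective.
t*f(x) = 5.2*4.71 = 24.492
Total = 24.492 - 7.8271 = 16.6649


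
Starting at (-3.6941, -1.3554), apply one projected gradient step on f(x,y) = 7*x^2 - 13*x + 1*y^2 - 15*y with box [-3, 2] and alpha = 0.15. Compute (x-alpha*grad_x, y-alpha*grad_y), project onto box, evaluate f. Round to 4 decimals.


Step 1: Compute gradient at (-3.6941, -1.3554).
grad_x = 2*7*-3.6941 - 13 = -64.7174
grad_y = 2*1*-1.3554 - 15 = -17.7108
Step 2: Gradient step.
x_raw = -3.6941 - 0.15*-64.7174 = 6.0135
y_raw = -1.3554 - 0.15*-17.7108 = 1.3012
Step 3: Project onto [-3, 2].
x_proj = clip(6.0135) = 2.0
y_proj = clip(1.3012) = 1.3012
Step 4: Evaluate f.
f(2.0, 1.3012) = -15.8251


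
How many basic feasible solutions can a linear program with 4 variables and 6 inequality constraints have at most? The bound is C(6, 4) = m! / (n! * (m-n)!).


Each vertex corresponds to some choice of n active constraints out of m, so the number of vertices is at most C(m, n) = m! / (n!(m-n)!).
m = 6, n = 4
Numerator: 6 * 5 * 4 * 3
Denominator: 4! = 24
C(6, 4) = 15


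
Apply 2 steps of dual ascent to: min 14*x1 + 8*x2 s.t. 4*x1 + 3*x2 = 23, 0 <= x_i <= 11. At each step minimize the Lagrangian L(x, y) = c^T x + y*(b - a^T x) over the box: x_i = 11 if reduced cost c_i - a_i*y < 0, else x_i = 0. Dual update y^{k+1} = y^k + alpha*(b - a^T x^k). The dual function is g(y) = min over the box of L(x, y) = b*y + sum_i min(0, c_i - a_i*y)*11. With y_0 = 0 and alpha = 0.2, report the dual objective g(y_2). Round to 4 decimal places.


Dual ascent for LP: min 14*x1 + 8*x2, 4*x1 + 3*x2 = 23, 0 <= x_i <= 11
Step 1: y^k = 0.0, reduced costs: (14.0, 8.0)
  x^k = (0.0, 0.0), subgradient = b - a^T x = 23.0
  y^{k+1} = 0.0 + 0.2*23.0 = 4.6
Step 2: y^k = 4.6, reduced costs: (-4.4, -5.8)
  x^k = (11.0, 11.0), subgradient = b - a^T x = -54.0
  y^{k+1} = 4.6 + 0.2*-54.0 = -6.2
Dual objective at y_2 = -6.2: reduced costs (38.8, 26.6), box minimizer x = (0.0, 0.0)
g(y_2) = b*y + (c1 - a1*y)*x1 + (c2 - a2*y)*x2 = 23*(-6.2) + 38.8*0.0 + 26.6*0.0 = -142.6 + 0.0 + 0.0 = -142.6


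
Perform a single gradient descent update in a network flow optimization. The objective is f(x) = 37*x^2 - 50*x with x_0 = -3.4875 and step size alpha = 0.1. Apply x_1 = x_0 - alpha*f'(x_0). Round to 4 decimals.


We compute the gradient at x_0 and apply the update.
f'(x) = 74*x - 50
f'(-3.4875) = 74*-3.4875 - 50 = -308.075
x_1 = -3.4875 - 0.1*-308.075 = 27.32


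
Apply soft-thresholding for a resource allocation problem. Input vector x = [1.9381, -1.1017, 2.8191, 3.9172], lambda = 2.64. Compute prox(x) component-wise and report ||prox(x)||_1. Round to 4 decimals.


Soft-thresholding with lambda = 2.64:
prox(1.9381) = sign(1.9381)*max(|1.9381| - 2.64, 0) = 0.0
prox(-1.1017) = sign(-1.1017)*max(|-1.1017| - 2.64, 0) = 0.0
prox(2.8191) = sign(2.8191)*max(|2.8191| - 2.64, 0) = 0.1791
prox(3.9172) = sign(3.9172)*max(|3.9172| - 2.64, 0) = 1.2772
prox(x) = [0.0, 0.0, 0.1791, 1.2772]
||prox(x)||_1 = 0.0 + 0.0 + 0.1791 + 1.2772 = 1.4563


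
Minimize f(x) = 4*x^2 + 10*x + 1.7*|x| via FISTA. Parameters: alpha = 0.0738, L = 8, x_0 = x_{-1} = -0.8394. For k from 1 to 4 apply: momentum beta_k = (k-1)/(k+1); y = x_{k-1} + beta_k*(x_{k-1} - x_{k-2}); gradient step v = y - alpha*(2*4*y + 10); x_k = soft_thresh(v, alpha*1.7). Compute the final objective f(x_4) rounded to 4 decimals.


FISTA on f(x) = 4*x^2 + 10*x + 1.7*|x|
L = 8, alpha = 0.0738
Iteration 1: beta = 0.0, y = -0.8394 + 0.0*(-0.8394 + 0.8394) = -0.8394
  grad(y) = 3.2848, v = y - alpha*grad = -1.0818
  prox(v) = soft_thresh(-1.0818, 0.1255) = -0.9564
Iteration 2: beta = 0.3333, y = -0.9564 + 0.3333*(-0.9564 + 0.8394) = -0.9953
  grad(y) = 2.0372, v = y - alpha*grad = -1.1457
  prox(v) = soft_thresh(-1.1457, 0.1255) = -1.0202
Iteration 3: beta = 0.5, y = -1.0202 + 0.5*(-1.0202 + 0.9564) = -1.0522
  grad(y) = 1.5826, v = y - alpha*grad = -1.169
  prox(v) = soft_thresh(-1.169, 0.1255) = -1.0435
Iteration 4: beta = 0.6, y = -1.0435 + 0.6*(-1.0435 + 1.0202) = -1.0575
  grad(y) = 1.5402, v = y - alpha*grad = -1.1711
  prox(v) = soft_thresh(-1.1711, 0.1255) = -1.0457
f(x_4) = 4*(-1.0457)^2 + 10*(-1.0457) + 1.7*|-1.0457| = -4.3054


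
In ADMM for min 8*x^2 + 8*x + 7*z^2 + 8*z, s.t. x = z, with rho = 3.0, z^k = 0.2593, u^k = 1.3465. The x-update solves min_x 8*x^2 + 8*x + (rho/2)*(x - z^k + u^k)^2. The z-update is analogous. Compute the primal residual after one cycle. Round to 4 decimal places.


ADMM iteration with rho = 3.0, z^k = 0.2593, u^k = 1.3465
Step 1: x-update.
Minimize 8*x^2 + 8*x + (3.0/2)*(x - 0.2593 + 1.3465)^2
FOC: (2*8 + 3.0)*x = -8 + 3.0*(0.2593 - 1.3465)
x^{k+1} = -0.5927
Step 2: z-update.
Minimize 7*z^2 + 8*z + (3.0/2)*(-0.5927 - z + 1.3465)^2
FOC: (2*7 + 3.0)*z = -8 + 3.0*(-0.5927 + 1.3465)
z^{k+1} = -0.3376
Step 3: u-update.
u^{k+1} = 1.3465 - 0.5927 + 0.3376 = 1.0914
Step 4: Primal residual = |-0.5927 + 0.3376| = 0.2551


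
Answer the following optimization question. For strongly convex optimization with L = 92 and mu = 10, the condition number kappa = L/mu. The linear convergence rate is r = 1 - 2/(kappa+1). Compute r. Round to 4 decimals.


Step 1: Compute the condition number.
kappa = L/mu = 92/10 = 9.2
Step 2: Compute the convergence rate.
r = 1 - 2/(kappa + 1) = 1 - 2*mu/(L + mu) = (L - mu)/(L + mu) = 82/102 = 0.8039


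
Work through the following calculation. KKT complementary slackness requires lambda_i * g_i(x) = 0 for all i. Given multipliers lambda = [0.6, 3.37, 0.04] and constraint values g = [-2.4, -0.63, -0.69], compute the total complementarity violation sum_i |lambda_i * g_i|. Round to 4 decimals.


KKT complementary slackness check:
lambda_1 * g_1 = 0.6 * -2.4 = -1.44
lambda_2 * g_2 = 3.37 * -0.63 = -2.1231
lambda_3 * g_3 = 0.04 * -0.69 = -0.0276
Total violation = 1.44 + 2.1231 + 0.0276 = 3.5907


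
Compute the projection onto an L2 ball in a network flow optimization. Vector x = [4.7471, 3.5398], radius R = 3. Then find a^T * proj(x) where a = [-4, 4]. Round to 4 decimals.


Step 1: Compute ||x|| (intermediates to 6 decimals).
||x|| = sqrt(4.7471^2 + 3.5398^2) = 5.921583
Step 2: Project.
Since ||x|| > R, scale = R/||x|| = 3/5.921583 = 0.506621, proj(x) = scale * x
proj(x) = [2.404981, 1.793337]
Step 3: Dot product.
a^T * proj(x) = -4*2.404981 + 4*1.793337 = -2.4466


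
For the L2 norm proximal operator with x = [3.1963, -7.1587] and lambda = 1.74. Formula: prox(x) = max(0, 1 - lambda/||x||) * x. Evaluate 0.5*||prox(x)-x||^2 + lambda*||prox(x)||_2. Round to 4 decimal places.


Step 1: Compute ||x||.
||x|| = 7.8399
Step 2: Compute scaling factor.
scale = max(0, 1 - 1.74/7.8399) = 0.7781
Step 3: prox(x) = [2.4869, -5.5699]
||prox(x)|| = 6.0999
Step 4: Proximal objective.
0.5*||prox-x||^2 = 1.5138
lambda*||prox|| = 10.6138
Total = 12.1275


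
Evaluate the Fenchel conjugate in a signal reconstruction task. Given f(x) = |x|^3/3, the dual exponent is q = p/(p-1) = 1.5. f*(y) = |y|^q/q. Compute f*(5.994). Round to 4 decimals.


The conjugate exponent q satisfies 1/p + 1/q = 1.
p = 3, so q = 3/(3 - 1) = 1.5
|y|^q = 5.994^1.5 = 14.6749
f*(5.994) = 14.6749 / 1.5 = 9.7833


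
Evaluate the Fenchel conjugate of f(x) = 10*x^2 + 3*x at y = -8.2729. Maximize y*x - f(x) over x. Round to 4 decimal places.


f*(y) = sup_x {y*x - a*x^2 - b*x} = sup_x {(y-b)*x - a*x^2}
FOC: (y - b) - 2a*x = 0 => x* = (y - b)/(2a)
x* = (-8.2729 - 3)/(2*10) = -0.5636
f*(-8.2729) = (y-b)^2/(4a) = (-8.2729 - 3)^2/(4*10)
= 127.0783/40 = 3.177


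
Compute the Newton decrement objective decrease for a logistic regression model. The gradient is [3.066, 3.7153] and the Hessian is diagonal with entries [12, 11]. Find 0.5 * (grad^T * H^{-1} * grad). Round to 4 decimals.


Step 1: H is diagonal, so H^(-1) * g = [0.2555, 0.3378].
Step 2: g^T H^(-1) g = sum_i g_i^2 / H_ii
  = (3.066)^2/12 + (3.7153)^2/11
  = 0.7834 + 1.2549 = 2.0382
Step 3: Objective decrease = 0.5 * g^T H^(-1) g = 1.0191


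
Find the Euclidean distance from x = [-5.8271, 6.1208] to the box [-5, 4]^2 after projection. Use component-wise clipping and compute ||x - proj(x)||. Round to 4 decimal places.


Project each component onto [-5, 4].
clip(-5.8271) = -5.0, clip(6.1208) = 4.0
Projection = [-5.0, 4.0]
Squared diffs: [0.6841, 4.4978]
Distance = sqrt(5.1819) = 2.2764


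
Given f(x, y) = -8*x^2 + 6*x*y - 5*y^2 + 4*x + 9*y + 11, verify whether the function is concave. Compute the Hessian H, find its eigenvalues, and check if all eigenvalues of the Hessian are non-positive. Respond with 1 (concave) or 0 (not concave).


The Hessian of f(x,y) = -8*x^2 + 6*x*y - 5*y^2 + 4*x + 9*y + 11 is:
H = [[-16, 6], [6, -10]]
Trace = -16 - 10 = -26
Determinant = -16*-10 - (6)^2 = 124
Discriminant = (-26)^2 - 4*124 = 180.0
Eigenvalues: lambda_1 = -19.7082, lambda_2 = -6.2918
The function is concave.

1


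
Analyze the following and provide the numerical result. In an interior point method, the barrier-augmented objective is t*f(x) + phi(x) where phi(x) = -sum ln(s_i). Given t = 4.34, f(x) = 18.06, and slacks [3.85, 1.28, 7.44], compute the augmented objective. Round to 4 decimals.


Step 1: Compute log-barrier.
ln values: [1.3481, 0.2469, 2.0069]
phi = -(1.3481 + 0.2469 + 2.0069) = -3.6018
Step 2: Compute augmented objective.
t*f(x) = 4.34*18.06 = 78.3804
Total = 78.3804 - 3.6018 = 74.7786


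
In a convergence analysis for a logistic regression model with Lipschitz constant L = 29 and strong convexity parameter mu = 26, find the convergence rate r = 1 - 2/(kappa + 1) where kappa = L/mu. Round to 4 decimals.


Step 1: Compute the condition number.
kappa = L/mu = 29/26 = 1.1154
Step 2: Compute the convergence rate.
r = 1 - 2/(kappa + 1) = 1 - 2*mu/(L + mu) = (L - mu)/(L + mu) = 3/55 = 0.0545


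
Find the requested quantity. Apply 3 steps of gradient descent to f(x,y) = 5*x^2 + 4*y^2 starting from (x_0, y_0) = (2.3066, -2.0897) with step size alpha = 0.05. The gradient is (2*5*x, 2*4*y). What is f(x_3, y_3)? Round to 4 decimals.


Gradient descent on f(x,y) = 5*x^2 + 4*y^2.
Starting point: (2.3066, -2.0897), alpha = 0.05
Step 1: grad_x = 2*5*2.3066 = 23.066, grad_y = 2*4*-2.0897 = -16.7176
  x_1 = 2.3066 - 0.05*23.066 = 1.1533
  y_1 = -2.0897 - 0.05*-16.7176 = -1.2538
Step 2: grad_x = 2*5*1.1533 = 11.533, grad_y = 2*4*-1.2538 = -10.0306
  x_2 = 1.1533 - 0.05*11.533 = 0.5767
  y_2 = -1.2538 - 0.05*-10.0306 = -0.7523
Step 3: grad_x = 2*5*0.5767 = 5.7665, grad_y = 2*4*-0.7523 = -6.0183
  x_3 = 0.5767 - 0.05*5.7665 = 0.2883
  y_3 = -0.7523 - 0.05*-6.0183 = -0.4514
f(0.2883, -0.4514) = 5*0.2883^2 + 4*(-0.4514)^2 = 1.2306


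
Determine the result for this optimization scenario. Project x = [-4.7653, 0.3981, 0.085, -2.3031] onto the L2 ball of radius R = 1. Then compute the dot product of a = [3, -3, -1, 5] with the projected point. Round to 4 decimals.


Step 1: Compute ||x|| (intermediates to 6 decimals).
||x|| = sqrt((-4.7653)^2 + 0.3981^2 + 0.085^2 + (-2.3031)^2) = 5.308301
Step 2: Project.
Since ||x|| > R, scale = R/||x|| = 1/5.308301 = 0.188384, proj(x) = scale * x
proj(x) = [-0.897706, 0.074996, 0.016013, -0.433867]
Step 3: Dot product.
a^T * proj(x) = 3*(-0.897706) - 3*0.074996 - 1*0.016013 + 5*(-0.433867) = -5.1035


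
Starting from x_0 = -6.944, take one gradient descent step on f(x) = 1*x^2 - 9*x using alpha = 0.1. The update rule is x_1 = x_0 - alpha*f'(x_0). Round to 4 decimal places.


We compute the gradient at x_0 and apply the update.
f'(x) = 2*x - 9
f'(-6.944) = 2*-6.944 - 9 = -22.888
x_1 = -6.944 - 0.1*-22.888 = -4.6552


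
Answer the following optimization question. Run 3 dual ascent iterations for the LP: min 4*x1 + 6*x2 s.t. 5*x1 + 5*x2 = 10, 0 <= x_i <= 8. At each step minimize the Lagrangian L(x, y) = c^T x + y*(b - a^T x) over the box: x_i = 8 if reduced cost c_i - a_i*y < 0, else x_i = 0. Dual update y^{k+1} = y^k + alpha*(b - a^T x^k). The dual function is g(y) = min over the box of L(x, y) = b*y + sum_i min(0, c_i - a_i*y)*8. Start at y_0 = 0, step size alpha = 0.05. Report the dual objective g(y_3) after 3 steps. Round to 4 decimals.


Dual ascent for LP: min 4*x1 + 6*x2, 5*x1 + 5*x2 = 10, 0 <= x_i <= 8
Step 1: y^k = 0.0, reduced costs: (4.0, 6.0)
  x^k = (0.0, 0.0), subgradient = b - a^T x = 10.0
  y^{k+1} = 0.0 + 0.05*10.0 = 0.5
Step 2: y^k = 0.5, reduced costs: (1.5, 3.5)
  x^k = (0.0, 0.0), subgradient = b - a^T x = 10.0
  y^{k+1} = 0.5 + 0.05*10.0 = 1.0
Step 3: y^k = 1.0, reduced costs: (-1.0, 1.0)
  x^k = (8.0, 0.0), subgradient = b - a^T x = -30.0
  y^{k+1} = 1.0 + 0.05*-30.0 = -0.5
Dual objective at y_3 = -0.5: reduced costs (6.5, 8.5), box minimizer x = (0.0, 0.0)
g(y_3) = b*y + (c1 - a1*y)*x1 + (c2 - a2*y)*x2 = 10*(-0.5) + 6.5*0.0 + 8.5*0.0 = -5.0 + 0.0 + 0.0 = -5.0


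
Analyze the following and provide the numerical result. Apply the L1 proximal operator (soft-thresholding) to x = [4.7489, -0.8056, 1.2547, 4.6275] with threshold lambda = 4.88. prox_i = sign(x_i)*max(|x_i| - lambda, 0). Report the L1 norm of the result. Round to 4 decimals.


Soft-thresholding with lambda = 4.88:
prox(4.7489) = sign(4.7489)*max(|4.7489| - 4.88, 0) = 0.0
prox(-0.8056) = sign(-0.8056)*max(|-0.8056| - 4.88, 0) = 0.0
prox(1.2547) = sign(1.2547)*max(|1.2547| - 4.88, 0) = 0.0
prox(4.6275) = sign(4.6275)*max(|4.6275| - 4.88, 0) = 0.0
prox(x) = [0.0, 0.0, 0.0, 0.0]
||prox(x)||_1 = 0.0 + 0.0 + 0.0 + 0.0 = 0.0


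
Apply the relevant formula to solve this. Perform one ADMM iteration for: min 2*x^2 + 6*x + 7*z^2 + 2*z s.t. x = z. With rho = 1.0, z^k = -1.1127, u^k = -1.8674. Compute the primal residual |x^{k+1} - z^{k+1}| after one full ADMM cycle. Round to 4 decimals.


ADMM iteration with rho = 1.0, z^k = -1.1127, u^k = -1.8674
Step 1: x-update.
Minimize 2*x^2 + 6*x + (1.0/2)*(x + 1.1127 - 1.8674)^2
FOC: (2*2 + 1.0)*x = -6 + 1.0*(-1.1127 + 1.8674)
x^{k+1} = -1.0491
Step 2: z-update.
Minimize 7*z^2 + 2*z + (1.0/2)*(-1.0491 - z - 1.8674)^2
FOC: (2*7 + 1.0)*z = -2 + 1.0*(-1.0491 - 1.8674)
z^{k+1} = -0.3278
Step 3: u-update.
u^{k+1} = -1.8674 - 1.0491 + 0.3278 = -2.5887
Step 4: Primal residual = |-1.0491 + 0.3278| = 0.7213


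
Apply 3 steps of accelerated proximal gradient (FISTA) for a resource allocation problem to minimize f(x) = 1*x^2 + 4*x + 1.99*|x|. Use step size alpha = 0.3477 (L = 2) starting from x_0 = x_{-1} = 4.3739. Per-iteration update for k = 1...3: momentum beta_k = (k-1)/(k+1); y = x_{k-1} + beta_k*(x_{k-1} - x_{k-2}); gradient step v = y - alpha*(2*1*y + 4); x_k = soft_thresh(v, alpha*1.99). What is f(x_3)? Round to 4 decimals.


FISTA on f(x) = 1*x^2 + 4*x + 1.99*|x|
L = 2, alpha = 0.3477
Iteration 1: beta = 0.0, y = 4.3739 + 0.0*(4.3739 - 4.3739) = 4.3739
  grad(y) = 12.7478, v = y - alpha*grad = -0.0585
  prox(v) = soft_thresh(-0.0585, 0.6919) = 0.0
Iteration 2: beta = 0.3333, y = 0.0 + 0.3333*(0.0 - 4.3739) = -1.458
  grad(y) = 1.0841, v = y - alpha*grad = -1.8349
  prox(v) = soft_thresh(-1.8349, 0.6919) = -1.143
Iteration 3: beta = 0.5, y = -1.143 + 0.5*(-1.143 - 0.0) = -1.7145
  grad(y) = 0.5711, v = y - alpha*grad = -1.913
  prox(v) = soft_thresh(-1.913, 0.6919) = -1.2211
f(x_3) = 1*(-1.2211)^2 + 4*(-1.2211) + 1.99*|-1.2211| = -0.9633


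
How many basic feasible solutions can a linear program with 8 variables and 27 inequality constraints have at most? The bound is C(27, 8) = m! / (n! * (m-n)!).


Each vertex corresponds to some choice of n active constraints out of m, so the number of vertices is at most C(m, n) = m! / (n!(m-n)!).
m = 27, n = 8
Numerator: 27 * 26 * 25 * 24 * 23 * 22 * 21 * 20
Denominator: 8! = 40320
C(27, 8) = 2220075


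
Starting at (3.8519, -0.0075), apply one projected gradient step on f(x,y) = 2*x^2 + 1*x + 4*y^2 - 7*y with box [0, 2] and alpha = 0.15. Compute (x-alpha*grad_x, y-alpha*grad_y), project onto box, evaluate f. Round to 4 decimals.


Step 1: Compute gradient at (3.8519, -0.0075).
grad_x = 2*2*3.8519 + 1 = 16.4076
grad_y = 2*4*-0.0075 - 7 = -7.06
Step 2: Gradient step.
x_raw = 3.8519 - 0.15*16.4076 = 1.3908
y_raw = -0.0075 - 0.15*-7.06 = 1.0515
Step 3: Project onto [0, 2].
x_proj = clip(1.3908) = 1.3908
y_proj = clip(1.0515) = 1.0515
Step 4: Evaluate f.
f(1.3908, 1.0515) = 2.3213


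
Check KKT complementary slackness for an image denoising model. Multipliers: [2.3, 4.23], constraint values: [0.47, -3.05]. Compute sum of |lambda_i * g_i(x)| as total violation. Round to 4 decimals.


KKT complementary slackness check:
lambda_1 * g_1 = 2.3 * 0.47 = 1.081
lambda_2 * g_2 = 4.23 * -3.05 = -12.9015
Total violation = 1.081 + 12.9015 = 13.9825
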